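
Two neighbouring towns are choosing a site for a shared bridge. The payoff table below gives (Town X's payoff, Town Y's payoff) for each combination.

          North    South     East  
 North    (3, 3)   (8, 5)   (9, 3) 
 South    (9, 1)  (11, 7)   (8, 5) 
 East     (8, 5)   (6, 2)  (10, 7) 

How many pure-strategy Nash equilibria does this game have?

Both South: Town X gets 11 (best alternative 8); Town Y gets 7 (best alternative 5). Neither deviates — NE.
Both East: Town X gets 10 (best alternative 9); Town Y gets 7 (best alternative 5). Neither deviates — NE.
Both North is not a NE: Town X would switch to South (9 > 3).
No other cell survives both best-response checks, so there are 2 pure NE.

2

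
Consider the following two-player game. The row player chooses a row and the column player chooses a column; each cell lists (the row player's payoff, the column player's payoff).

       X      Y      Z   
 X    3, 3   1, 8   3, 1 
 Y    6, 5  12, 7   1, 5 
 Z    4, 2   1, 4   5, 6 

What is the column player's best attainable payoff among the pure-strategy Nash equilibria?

7

Both Y is a pure NE (the row player: 12 ≥ 1; the column player: 7 ≥ 5). The column player gets 7.
Both Z is a pure NE (the row player: 5 ≥ 3; the column player: 6 ≥ 4). The column player gets 6.
Every other cell has a profitable deviation for at least one player. Highest of {7, 6} is 7.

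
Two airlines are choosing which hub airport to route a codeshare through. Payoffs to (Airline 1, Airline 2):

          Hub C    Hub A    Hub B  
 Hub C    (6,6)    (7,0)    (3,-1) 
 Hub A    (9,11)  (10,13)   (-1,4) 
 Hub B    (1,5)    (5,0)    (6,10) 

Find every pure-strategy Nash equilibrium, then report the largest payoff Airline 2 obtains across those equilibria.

13

Both Hub A is a pure NE (Airline 1: 10 ≥ 7; Airline 2: 13 ≥ 11). Airline 2 gets 13.
Both Hub B is a pure NE (Airline 1: 6 ≥ 3; Airline 2: 10 ≥ 5). Airline 2 gets 10.
Every other cell has a profitable deviation for at least one player. Highest of {13, 10} is 13.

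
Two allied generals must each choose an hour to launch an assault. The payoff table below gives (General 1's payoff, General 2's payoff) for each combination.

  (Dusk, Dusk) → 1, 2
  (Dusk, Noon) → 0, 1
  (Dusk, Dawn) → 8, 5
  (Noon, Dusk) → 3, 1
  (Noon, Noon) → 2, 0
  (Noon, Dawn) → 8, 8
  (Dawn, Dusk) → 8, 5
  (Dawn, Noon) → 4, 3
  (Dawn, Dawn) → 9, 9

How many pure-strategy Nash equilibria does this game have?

1

Both Dawn: General 1 gets 9 (best alternative 8); General 2 gets 9 (best alternative 5). Neither deviates — NE.
Both Noon is not a NE: General 1 would switch to Dawn (4 > 2).
No other cell survives both best-response checks, so there is 1 pure NE.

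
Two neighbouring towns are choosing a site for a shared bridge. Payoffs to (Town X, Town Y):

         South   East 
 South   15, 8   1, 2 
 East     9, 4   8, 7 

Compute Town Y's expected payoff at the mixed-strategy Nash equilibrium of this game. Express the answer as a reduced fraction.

Town X mixes with probability p on South, chosen so Town Y is indifferent: 8p + 4(1−p) = 2p + 7(1−p) gives p = 1/3.
Town Y's expected payoff is 8·1/3 + 4·2/3 = 16/3.

16/3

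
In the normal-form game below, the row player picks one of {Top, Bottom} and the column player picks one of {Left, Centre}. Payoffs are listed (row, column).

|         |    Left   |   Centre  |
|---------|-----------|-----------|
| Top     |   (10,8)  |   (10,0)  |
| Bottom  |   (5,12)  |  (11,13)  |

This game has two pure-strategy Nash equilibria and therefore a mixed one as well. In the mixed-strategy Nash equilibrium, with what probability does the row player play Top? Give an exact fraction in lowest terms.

The row player's mix p on Top must make the column player indifferent between Left and Centre.
The column player's payoff from Left: 8p + 12(1−p). From Centre: 0p + 13(1−p).
Set equal: 8p = 1(1−p) → p = 1/9.

1/9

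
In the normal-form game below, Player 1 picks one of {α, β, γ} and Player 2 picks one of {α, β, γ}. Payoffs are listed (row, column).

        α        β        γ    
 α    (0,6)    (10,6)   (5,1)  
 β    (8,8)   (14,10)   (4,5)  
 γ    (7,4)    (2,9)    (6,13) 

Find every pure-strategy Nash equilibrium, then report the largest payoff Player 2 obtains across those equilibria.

13

Both β is a pure NE (Player 1: 14 ≥ 10; Player 2: 10 ≥ 8). Player 2 gets 10.
Both γ is a pure NE (Player 1: 6 ≥ 5; Player 2: 13 ≥ 9). Player 2 gets 13.
Every other cell has a profitable deviation for at least one player. Highest of {10, 13} is 13.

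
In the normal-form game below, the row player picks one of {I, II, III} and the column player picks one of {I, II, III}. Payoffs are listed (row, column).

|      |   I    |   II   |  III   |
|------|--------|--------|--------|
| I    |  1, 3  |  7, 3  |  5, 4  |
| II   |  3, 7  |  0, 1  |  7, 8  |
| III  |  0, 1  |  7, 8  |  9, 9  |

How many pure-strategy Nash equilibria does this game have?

1

Both III: the row player gets 9 (best alternative 7); the column player gets 9 (best alternative 8). Neither deviates — NE.
Both II is not a NE: the row player would switch to I (7 > 0).
No other cell survives both best-response checks, so there is 1 pure NE.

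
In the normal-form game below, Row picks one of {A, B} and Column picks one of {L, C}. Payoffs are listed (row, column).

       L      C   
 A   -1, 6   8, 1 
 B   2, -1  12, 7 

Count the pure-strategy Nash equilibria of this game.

1

(B, C): Row gets 12 (best alternative 8); Column gets 7 (best alternative -1). Neither deviates — NE.
(A, L) is not a NE: Row would switch to B (2 > -1).
No other cell survives both best-response checks, so there is 1 pure NE.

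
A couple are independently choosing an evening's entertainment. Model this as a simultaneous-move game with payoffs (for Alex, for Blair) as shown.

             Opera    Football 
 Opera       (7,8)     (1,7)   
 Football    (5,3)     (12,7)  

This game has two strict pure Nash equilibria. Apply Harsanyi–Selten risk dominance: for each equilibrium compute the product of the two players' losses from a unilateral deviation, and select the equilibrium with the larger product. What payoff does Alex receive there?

At both Opera: Alex loses 7 − 5 = 2 by deviating; Blair loses 8 − 7 = 1. Product = 2·1 = 2.
At both Football: Alex loses 12 − 1 = 11 by deviating; Blair loses 7 − 3 = 4. Product = 11·4 = 44.
44 > 2, so both Football is risk-dominant. Alex's payoff there is 12.

12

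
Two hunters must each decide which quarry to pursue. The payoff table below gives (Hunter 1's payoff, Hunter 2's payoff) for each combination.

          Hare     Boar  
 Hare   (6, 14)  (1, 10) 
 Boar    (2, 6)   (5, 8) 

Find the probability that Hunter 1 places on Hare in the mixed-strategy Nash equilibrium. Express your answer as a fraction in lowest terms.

Hunter 1's mix p on Hare must make Hunter 2 indifferent between Hare and Boar.
Hunter 2's payoff from Hare: 14p + 6(1−p). From Boar: 10p + 8(1−p).
Set equal: 4p = 2(1−p) → p = 2/6 = 1/3.

1/3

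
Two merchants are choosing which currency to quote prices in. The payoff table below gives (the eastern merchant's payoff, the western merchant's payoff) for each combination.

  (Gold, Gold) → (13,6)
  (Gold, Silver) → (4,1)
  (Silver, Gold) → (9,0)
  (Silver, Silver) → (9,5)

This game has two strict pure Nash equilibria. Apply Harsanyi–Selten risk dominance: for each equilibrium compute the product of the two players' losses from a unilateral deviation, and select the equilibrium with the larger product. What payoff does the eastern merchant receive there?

9

At both Gold: the eastern merchant loses 13 − 9 = 4 by deviating; the western merchant loses 6 − 1 = 5. Product = 4·5 = 20.
At both Silver: the eastern merchant loses 9 − 4 = 5 by deviating; the western merchant loses 5 − 0 = 5. Product = 5·5 = 25.
25 > 20, so both Silver is risk-dominant. The eastern merchant's payoff there is 9.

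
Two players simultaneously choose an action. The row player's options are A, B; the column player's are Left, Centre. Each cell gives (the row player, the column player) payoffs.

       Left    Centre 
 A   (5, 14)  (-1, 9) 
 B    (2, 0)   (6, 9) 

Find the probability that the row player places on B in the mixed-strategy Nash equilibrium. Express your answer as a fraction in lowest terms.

5/14

The row player's mix p on A must make the column player indifferent between Left and Centre.
The column player's payoff from Left: 14p + 0(1−p). From Centre: 9p + 9(1−p).
Set equal: 5p = 9(1−p) → p = 9/14.
Probability on B is 1 − 9/14 = 5/14.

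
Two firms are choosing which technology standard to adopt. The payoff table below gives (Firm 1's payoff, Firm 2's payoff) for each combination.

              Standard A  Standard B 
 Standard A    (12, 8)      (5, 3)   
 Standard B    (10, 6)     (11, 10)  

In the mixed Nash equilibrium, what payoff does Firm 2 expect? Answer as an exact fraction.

Firm 1 mixes with probability p on Standard A, chosen so Firm 2 is indifferent: 8p + 6(1−p) = 3p + 10(1−p) gives p = 4/9.
Firm 2's expected payoff is 8·4/9 + 6·5/9 = 62/9.

62/9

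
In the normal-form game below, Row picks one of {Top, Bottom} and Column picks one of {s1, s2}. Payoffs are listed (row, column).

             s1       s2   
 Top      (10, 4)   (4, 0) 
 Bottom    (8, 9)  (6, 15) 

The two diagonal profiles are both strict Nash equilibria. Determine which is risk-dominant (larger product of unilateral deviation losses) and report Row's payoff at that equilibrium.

At (Top, s1): Row loses 10 − 8 = 2 by deviating; Column loses 4 − 0 = 4. Product = 2·4 = 8.
At (Bottom, s2): Row loses 6 − 4 = 2 by deviating; Column loses 15 − 9 = 6. Product = 2·6 = 12.
12 > 8, so (Bottom, s2) is risk-dominant. Row's payoff there is 6.

6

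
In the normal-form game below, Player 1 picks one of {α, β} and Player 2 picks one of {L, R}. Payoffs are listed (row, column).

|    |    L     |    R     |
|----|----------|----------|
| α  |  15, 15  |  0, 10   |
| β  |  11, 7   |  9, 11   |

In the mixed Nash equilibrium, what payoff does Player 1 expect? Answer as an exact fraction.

Player 2 mixes with probability q on L, chosen so Player 1 is indifferent: 15q + 0(1−q) = 11q + 9(1−q) gives q = 9/13.
Player 1's expected payoff (from either row, since indifferent) is 15·9/13 + 0·4/13 = 135/13.

135/13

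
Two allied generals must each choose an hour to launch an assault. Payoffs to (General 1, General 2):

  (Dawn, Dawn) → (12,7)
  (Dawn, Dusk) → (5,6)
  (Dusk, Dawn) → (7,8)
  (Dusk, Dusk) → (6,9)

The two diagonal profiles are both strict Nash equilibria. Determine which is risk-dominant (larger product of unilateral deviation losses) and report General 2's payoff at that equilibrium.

At both Dawn: General 1 loses 12 − 7 = 5 by deviating; General 2 loses 7 − 6 = 1. Product = 5·1 = 5.
At both Dusk: General 1 loses 6 − 5 = 1 by deviating; General 2 loses 9 − 8 = 1. Product = 1·1 = 1.
5 > 1, so both Dawn is risk-dominant. General 2's payoff there is 7.

7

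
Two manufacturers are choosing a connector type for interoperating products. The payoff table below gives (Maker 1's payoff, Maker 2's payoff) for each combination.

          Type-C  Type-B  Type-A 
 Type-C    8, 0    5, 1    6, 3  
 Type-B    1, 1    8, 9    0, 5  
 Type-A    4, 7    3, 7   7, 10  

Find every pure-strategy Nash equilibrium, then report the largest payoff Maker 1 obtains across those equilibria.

Both Type-B is a pure NE (Maker 1: 8 ≥ 5; Maker 2: 9 ≥ 5). Maker 1 gets 8.
Both Type-A is a pure NE (Maker 1: 7 ≥ 6; Maker 2: 10 ≥ 7). Maker 1 gets 7.
Every other cell has a profitable deviation for at least one player. Highest of {8, 7} is 8.

8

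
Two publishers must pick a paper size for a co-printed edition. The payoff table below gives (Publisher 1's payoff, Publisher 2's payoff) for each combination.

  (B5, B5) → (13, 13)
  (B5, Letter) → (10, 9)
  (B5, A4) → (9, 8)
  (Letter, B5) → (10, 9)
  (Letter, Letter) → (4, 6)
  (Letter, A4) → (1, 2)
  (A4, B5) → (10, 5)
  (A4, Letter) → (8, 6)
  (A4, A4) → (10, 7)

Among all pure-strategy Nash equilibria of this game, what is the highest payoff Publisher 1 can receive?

13

Both B5 is a pure NE (Publisher 1: 13 ≥ 10; Publisher 2: 13 ≥ 9). Publisher 1 gets 13.
Both A4 is a pure NE (Publisher 1: 10 ≥ 9; Publisher 2: 7 ≥ 6). Publisher 1 gets 10.
Every other cell has a profitable deviation for at least one player. Highest of {13, 10} is 13.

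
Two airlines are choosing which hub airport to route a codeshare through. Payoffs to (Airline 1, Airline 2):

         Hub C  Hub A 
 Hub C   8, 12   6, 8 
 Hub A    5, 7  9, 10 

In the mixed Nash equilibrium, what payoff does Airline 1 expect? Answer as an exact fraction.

7

Airline 2 mixes with probability q on Hub C, chosen so Airline 1 is indifferent: 8q + 6(1−q) = 5q + 9(1−q) gives q = 1/2.
Airline 1's expected payoff (from either row, since indifferent) is 8·1/2 + 6·1/2 = 7.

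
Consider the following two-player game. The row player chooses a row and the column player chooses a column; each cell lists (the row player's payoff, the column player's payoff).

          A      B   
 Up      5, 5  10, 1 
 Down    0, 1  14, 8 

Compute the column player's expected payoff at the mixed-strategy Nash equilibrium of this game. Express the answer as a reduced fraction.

39/11

The row player mixes with probability p on Up, chosen so the column player is indifferent: 5p + 1(1−p) = 1p + 8(1−p) gives p = 7/11.
The column player's expected payoff is 5·7/11 + 1·4/11 = 39/11.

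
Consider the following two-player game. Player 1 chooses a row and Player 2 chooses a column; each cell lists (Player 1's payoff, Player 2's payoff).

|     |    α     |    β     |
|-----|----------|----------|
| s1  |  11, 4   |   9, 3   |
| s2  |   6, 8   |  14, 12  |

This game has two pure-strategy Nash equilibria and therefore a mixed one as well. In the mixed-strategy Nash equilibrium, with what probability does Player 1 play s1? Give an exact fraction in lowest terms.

Player 1's mix p on s1 must make Player 2 indifferent between α and β.
Player 2's payoff from α: 4p + 8(1−p). From β: 3p + 12(1−p).
Set equal: 1p = 4(1−p) → p = 4/5.

4/5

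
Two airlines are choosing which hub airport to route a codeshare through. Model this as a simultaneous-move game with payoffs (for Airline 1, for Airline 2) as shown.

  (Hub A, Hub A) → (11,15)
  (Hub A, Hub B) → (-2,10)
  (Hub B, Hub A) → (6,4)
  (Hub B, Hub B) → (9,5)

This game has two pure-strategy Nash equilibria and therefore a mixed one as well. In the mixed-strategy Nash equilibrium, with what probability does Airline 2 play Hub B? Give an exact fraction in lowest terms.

5/16

Airline 2's mix q on Hub A must make Airline 1 indifferent between Hub A and Hub B.
Airline 1's payoff from Hub A: 11q + (-2)(1−q). From Hub B: 6q + 9(1−q).
Set equal: 5q = 11(1−q) → q = 11/16.
Probability on Hub B is 1 − 11/16 = 5/16.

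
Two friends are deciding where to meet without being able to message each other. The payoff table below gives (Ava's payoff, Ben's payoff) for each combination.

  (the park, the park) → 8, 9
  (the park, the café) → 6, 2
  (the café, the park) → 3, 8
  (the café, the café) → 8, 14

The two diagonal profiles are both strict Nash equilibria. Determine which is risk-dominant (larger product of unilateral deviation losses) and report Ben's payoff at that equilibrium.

9

At both the park: Ava loses 8 − 3 = 5 by deviating; Ben loses 9 − 2 = 7. Product = 5·7 = 35.
At both the café: Ava loses 8 − 6 = 2 by deviating; Ben loses 14 − 8 = 6. Product = 2·6 = 12.
35 > 12, so both the park is risk-dominant. Ben's payoff there is 9.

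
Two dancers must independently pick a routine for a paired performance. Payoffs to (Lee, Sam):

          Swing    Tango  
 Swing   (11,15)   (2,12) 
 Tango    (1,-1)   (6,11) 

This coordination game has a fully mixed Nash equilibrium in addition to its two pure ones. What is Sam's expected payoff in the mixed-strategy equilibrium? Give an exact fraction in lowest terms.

Lee mixes with probability p on Swing, chosen so Sam is indifferent: 15p + (-1)(1−p) = 12p + 11(1−p) gives p = 4/5.
Sam's expected payoff is 15·4/5 + (-1)·1/5 = 59/5.

59/5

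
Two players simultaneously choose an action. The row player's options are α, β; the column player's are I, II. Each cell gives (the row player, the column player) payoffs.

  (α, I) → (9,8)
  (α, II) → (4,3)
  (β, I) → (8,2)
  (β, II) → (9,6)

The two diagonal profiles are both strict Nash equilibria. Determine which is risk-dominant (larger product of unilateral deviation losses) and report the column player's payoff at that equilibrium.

At (α, I): the row player loses 9 − 8 = 1 by deviating; the column player loses 8 − 3 = 5. Product = 1·5 = 5.
At (β, II): the row player loses 9 − 4 = 5 by deviating; the column player loses 6 − 2 = 4. Product = 5·4 = 20.
20 > 5, so (β, II) is risk-dominant. The column player's payoff there is 6.

6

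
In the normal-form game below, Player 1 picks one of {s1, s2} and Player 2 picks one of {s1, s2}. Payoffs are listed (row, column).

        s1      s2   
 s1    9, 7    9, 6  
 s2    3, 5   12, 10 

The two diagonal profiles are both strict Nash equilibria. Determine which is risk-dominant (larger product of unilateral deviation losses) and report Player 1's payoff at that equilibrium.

At both s1: Player 1 loses 9 − 3 = 6 by deviating; Player 2 loses 7 − 6 = 1. Product = 6·1 = 6.
At both s2: Player 1 loses 12 − 9 = 3 by deviating; Player 2 loses 10 − 5 = 5. Product = 3·5 = 15.
15 > 6, so both s2 is risk-dominant. Player 1's payoff there is 12.

12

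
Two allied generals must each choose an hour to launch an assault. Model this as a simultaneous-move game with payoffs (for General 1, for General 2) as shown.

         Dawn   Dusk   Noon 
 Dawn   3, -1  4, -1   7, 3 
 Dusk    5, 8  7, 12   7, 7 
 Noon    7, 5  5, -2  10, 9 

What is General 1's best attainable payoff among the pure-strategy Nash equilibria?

10

Both Dusk is a pure NE (General 1: 7 ≥ 5; General 2: 12 ≥ 8). General 1 gets 7.
Both Noon is a pure NE (General 1: 10 ≥ 7; General 2: 9 ≥ 5). General 1 gets 10.
Every other cell has a profitable deviation for at least one player. Highest of {7, 10} is 10.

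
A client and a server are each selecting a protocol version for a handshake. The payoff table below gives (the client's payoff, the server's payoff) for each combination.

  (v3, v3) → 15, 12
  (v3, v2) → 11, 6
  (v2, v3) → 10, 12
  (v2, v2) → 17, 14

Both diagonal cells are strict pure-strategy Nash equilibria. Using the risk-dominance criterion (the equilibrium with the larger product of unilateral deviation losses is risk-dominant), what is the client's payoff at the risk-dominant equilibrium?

At both v3: the client loses 15 − 10 = 5 by deviating; the server loses 12 − 6 = 6. Product = 5·6 = 30.
At both v2: the client loses 17 − 11 = 6 by deviating; the server loses 14 − 12 = 2. Product = 6·2 = 12.
30 > 12, so both v3 is risk-dominant. The client's payoff there is 15.

15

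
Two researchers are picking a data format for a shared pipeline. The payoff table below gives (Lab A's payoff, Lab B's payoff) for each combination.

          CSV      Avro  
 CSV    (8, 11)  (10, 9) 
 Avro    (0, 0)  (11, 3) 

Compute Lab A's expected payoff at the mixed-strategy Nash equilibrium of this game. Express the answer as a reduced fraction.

88/9

Lab B mixes with probability q on CSV, chosen so Lab A is indifferent: 8q + 10(1−q) = 0q + 11(1−q) gives q = 1/9.
Lab A's expected payoff (from either row, since indifferent) is 8·1/9 + 10·8/9 = 88/9.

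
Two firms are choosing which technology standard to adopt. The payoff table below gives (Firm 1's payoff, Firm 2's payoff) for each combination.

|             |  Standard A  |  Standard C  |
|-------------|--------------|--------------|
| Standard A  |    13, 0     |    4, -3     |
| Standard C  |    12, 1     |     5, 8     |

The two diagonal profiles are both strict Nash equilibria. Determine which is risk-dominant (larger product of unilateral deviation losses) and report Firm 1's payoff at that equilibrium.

At both Standard A: Firm 1 loses 13 − 12 = 1 by deviating; Firm 2 loses 0 − (-3) = 3. Product = 1·3 = 3.
At both Standard C: Firm 1 loses 5 − 4 = 1 by deviating; Firm 2 loses 8 − 1 = 7. Product = 1·7 = 7.
7 > 3, so both Standard C is risk-dominant. Firm 1's payoff there is 5.

5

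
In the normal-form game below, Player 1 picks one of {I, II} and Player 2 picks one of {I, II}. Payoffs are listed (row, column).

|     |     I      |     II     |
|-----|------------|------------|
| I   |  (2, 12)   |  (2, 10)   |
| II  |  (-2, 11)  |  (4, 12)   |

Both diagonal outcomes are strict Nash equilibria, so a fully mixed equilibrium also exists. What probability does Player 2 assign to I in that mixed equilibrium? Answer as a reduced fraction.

Player 2's mix q on I must make Player 1 indifferent between I and II.
Player 1's payoff from I: 2q + 2(1−q). From II: (-2)q + 4(1−q).
Set equal: 4q = 2(1−q) → q = 2/6 = 1/3.

1/3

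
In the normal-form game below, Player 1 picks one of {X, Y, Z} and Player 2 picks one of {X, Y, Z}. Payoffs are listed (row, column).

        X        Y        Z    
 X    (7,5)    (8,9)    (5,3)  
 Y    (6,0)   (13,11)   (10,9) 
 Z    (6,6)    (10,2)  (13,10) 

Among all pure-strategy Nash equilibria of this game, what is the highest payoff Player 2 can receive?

11

Both Y is a pure NE (Player 1: 13 ≥ 10; Player 2: 11 ≥ 9). Player 2 gets 11.
Both Z is a pure NE (Player 1: 13 ≥ 10; Player 2: 10 ≥ 6). Player 2 gets 10.
Every other cell has a profitable deviation for at least one player. Highest of {11, 10} is 11.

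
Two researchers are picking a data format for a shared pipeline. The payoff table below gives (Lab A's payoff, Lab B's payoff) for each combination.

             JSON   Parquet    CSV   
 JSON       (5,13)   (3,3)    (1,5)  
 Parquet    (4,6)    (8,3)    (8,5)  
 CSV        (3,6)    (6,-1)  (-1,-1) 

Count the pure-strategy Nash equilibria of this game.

Both JSON: Lab A gets 5 (best alternative 4); Lab B gets 13 (best alternative 5). Neither deviates — NE.
Both Parquet is not a NE: Lab B would switch to JSON (6 > 3).
No other cell survives both best-response checks, so there is 1 pure NE.

1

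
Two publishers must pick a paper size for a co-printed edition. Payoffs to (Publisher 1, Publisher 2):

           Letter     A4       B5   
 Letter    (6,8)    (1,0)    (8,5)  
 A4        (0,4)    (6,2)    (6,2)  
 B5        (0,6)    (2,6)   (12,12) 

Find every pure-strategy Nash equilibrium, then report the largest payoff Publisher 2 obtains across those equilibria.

12

Both Letter is a pure NE (Publisher 1: 6 ≥ 0; Publisher 2: 8 ≥ 5). Publisher 2 gets 8.
Both B5 is a pure NE (Publisher 1: 12 ≥ 8; Publisher 2: 12 ≥ 6). Publisher 2 gets 12.
Every other cell has a profitable deviation for at least one player. Highest of {8, 12} is 12.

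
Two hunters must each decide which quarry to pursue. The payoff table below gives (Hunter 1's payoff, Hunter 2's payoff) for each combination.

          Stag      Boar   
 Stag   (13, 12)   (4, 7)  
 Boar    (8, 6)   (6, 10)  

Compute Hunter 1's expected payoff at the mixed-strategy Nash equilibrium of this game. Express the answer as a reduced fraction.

46/7

Hunter 2 mixes with probability q on Stag, chosen so Hunter 1 is indifferent: 13q + 4(1−q) = 8q + 6(1−q) gives q = 2/7.
Hunter 1's expected payoff (from either row, since indifferent) is 13·2/7 + 4·5/7 = 46/7.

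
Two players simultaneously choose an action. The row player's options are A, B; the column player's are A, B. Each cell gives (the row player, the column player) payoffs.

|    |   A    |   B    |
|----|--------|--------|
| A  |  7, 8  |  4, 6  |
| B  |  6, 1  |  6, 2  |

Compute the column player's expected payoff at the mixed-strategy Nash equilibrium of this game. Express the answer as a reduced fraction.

10/3

The row player mixes with probability p on A, chosen so the column player is indifferent: 8p + 1(1−p) = 6p + 2(1−p) gives p = 1/3.
The column player's expected payoff is 8·1/3 + 1·2/3 = 10/3.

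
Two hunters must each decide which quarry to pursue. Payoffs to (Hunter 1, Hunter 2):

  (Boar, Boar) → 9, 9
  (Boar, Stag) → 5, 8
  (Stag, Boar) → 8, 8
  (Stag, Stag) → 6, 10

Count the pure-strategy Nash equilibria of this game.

2

Both Boar: Hunter 1 gets 9 (best alternative 8); Hunter 2 gets 9 (best alternative 8). Neither deviates — NE.
Both Stag: Hunter 1 gets 6 (best alternative 5); Hunter 2 gets 10 (best alternative 8). Neither deviates — NE.
(Boar, Stag) is not a NE: Hunter 1 would switch to Stag (6 > 5).
No other cell survives both best-response checks, so there are 2 pure NE.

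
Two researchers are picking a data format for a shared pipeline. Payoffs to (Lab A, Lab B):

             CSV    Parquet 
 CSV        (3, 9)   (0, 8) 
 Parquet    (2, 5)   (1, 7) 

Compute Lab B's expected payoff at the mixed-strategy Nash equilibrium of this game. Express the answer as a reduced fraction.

23/3

Lab A mixes with probability p on CSV, chosen so Lab B is indifferent: 9p + 5(1−p) = 8p + 7(1−p) gives p = 2/3.
Lab B's expected payoff is 9·2/3 + 5·1/3 = 23/3.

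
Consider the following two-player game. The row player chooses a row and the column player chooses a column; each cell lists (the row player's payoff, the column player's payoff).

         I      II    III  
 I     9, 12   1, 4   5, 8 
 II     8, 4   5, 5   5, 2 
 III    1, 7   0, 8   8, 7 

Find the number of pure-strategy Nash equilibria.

2

Both I: the row player gets 9 (best alternative 8); the column player gets 12 (best alternative 8). Neither deviates — NE.
Both II: the row player gets 5 (best alternative 1); the column player gets 5 (best alternative 4). Neither deviates — NE.
Both III is not a NE: the column player would switch to II (8 > 7).
No other cell survives both best-response checks, so there are 2 pure NE.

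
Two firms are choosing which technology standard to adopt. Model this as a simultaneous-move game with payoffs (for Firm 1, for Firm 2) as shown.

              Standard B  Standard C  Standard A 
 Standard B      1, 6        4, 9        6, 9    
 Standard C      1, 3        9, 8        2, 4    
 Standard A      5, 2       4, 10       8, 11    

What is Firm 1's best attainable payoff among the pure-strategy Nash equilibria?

9

Both Standard C is a pure NE (Firm 1: 9 ≥ 4; Firm 2: 8 ≥ 4). Firm 1 gets 9.
Both Standard A is a pure NE (Firm 1: 8 ≥ 6; Firm 2: 11 ≥ 10). Firm 1 gets 8.
Every other cell has a profitable deviation for at least one player. Highest of {9, 8} is 9.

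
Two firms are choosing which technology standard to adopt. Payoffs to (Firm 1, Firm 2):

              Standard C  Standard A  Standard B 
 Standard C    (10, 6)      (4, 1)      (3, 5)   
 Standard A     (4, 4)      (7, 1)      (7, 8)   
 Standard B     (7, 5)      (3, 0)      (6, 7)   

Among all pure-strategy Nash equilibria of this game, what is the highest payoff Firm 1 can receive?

10

Both Standard C is a pure NE (Firm 1: 10 ≥ 7; Firm 2: 6 ≥ 5). Firm 1 gets 10.
(Standard A, Standard B) is a pure NE (Firm 1: 7 ≥ 6; Firm 2: 8 ≥ 4). Firm 1 gets 7.
Every other cell has a profitable deviation for at least one player. Highest of {10, 7} is 10.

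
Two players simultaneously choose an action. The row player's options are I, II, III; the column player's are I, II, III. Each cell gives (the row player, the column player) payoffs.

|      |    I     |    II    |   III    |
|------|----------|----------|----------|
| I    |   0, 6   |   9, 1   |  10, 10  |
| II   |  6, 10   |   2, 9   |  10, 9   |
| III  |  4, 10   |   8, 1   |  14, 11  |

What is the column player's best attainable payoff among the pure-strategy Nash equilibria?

11

(II, I) is a pure NE (the row player: 6 ≥ 4; the column player: 10 ≥ 9). The column player gets 10.
Both III is a pure NE (the row player: 14 ≥ 10; the column player: 11 ≥ 10). The column player gets 11.
Every other cell has a profitable deviation for at least one player. Highest of {10, 11} is 11.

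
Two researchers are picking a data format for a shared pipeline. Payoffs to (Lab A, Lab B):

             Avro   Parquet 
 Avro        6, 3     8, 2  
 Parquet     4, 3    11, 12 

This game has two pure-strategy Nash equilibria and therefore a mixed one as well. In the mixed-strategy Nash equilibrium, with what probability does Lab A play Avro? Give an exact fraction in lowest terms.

9/10

Lab A's mix p on Avro must make Lab B indifferent between Avro and Parquet.
Lab B's payoff from Avro: 3p + 3(1−p). From Parquet: 2p + 12(1−p).
Set equal: 1p = 9(1−p) → p = 9/10.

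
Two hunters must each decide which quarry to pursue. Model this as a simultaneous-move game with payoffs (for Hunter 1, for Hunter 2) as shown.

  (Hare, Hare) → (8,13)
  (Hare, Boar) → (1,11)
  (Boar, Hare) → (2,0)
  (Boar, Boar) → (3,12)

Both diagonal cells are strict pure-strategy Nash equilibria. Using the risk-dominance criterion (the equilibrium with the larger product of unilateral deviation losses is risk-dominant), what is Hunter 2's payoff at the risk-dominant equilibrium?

At both Hare: Hunter 1 loses 8 − 2 = 6 by deviating; Hunter 2 loses 13 − 11 = 2. Product = 6·2 = 12.
At both Boar: Hunter 1 loses 3 − 1 = 2 by deviating; Hunter 2 loses 12 − 0 = 12. Product = 2·12 = 24.
24 > 12, so both Boar is risk-dominant. Hunter 2's payoff there is 12.

12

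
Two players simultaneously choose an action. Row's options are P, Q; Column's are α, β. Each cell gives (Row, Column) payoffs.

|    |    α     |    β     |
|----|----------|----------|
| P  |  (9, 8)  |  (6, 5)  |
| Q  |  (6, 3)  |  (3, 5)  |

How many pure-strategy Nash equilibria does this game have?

1

(P, α): Row gets 9 (best alternative 6); Column gets 8 (best alternative 5). Neither deviates — NE.
(Q, β) is not a NE: Row would switch to P (6 > 3).
No other cell survives both best-response checks, so there is 1 pure NE.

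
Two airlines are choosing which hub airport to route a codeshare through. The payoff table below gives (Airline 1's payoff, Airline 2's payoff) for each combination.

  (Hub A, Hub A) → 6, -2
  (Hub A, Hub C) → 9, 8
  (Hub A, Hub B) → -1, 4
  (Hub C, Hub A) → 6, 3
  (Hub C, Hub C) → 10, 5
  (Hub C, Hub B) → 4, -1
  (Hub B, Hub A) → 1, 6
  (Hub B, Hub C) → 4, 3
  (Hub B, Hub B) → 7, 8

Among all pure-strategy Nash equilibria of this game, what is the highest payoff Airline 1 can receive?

Both Hub C is a pure NE (Airline 1: 10 ≥ 9; Airline 2: 5 ≥ 3). Airline 1 gets 10.
Both Hub B is a pure NE (Airline 1: 7 ≥ 4; Airline 2: 8 ≥ 6). Airline 1 gets 7.
Every other cell has a profitable deviation for at least one player. Highest of {10, 7} is 10.

10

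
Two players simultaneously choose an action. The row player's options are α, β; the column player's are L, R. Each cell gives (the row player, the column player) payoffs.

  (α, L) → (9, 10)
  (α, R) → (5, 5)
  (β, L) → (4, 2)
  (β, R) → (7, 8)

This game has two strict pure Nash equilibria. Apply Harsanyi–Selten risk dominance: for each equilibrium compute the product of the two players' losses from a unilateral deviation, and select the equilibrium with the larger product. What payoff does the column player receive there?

At (α, L): the row player loses 9 − 4 = 5 by deviating; the column player loses 10 − 5 = 5. Product = 5·5 = 25.
At (β, R): the row player loses 7 − 5 = 2 by deviating; the column player loses 8 − 2 = 6. Product = 2·6 = 12.
25 > 12, so (α, L) is risk-dominant. The column player's payoff there is 10.

10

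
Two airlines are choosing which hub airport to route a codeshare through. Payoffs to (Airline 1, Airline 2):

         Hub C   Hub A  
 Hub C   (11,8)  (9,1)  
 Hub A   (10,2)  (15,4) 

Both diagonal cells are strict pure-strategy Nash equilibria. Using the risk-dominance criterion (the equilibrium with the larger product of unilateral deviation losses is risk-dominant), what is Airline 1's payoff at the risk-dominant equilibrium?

15

At both Hub C: Airline 1 loses 11 − 10 = 1 by deviating; Airline 2 loses 8 − 1 = 7. Product = 1·7 = 7.
At both Hub A: Airline 1 loses 15 − 9 = 6 by deviating; Airline 2 loses 4 − 2 = 2. Product = 6·2 = 12.
12 > 7, so both Hub A is risk-dominant. Airline 1's payoff there is 15.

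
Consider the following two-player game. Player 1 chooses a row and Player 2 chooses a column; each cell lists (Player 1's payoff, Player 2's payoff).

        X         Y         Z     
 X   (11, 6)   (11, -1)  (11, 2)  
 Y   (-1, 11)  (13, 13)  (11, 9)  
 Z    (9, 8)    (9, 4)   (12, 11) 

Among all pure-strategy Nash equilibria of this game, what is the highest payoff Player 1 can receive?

Both X is a pure NE (Player 1: 11 ≥ 9; Player 2: 6 ≥ 2). Player 1 gets 11.
Both Y is a pure NE (Player 1: 13 ≥ 11; Player 2: 13 ≥ 11). Player 1 gets 13.
Both Z is a pure NE (Player 1: 12 ≥ 11; Player 2: 11 ≥ 8). Player 1 gets 12.
Every other cell has a profitable deviation for at least one player. Highest of {11, 13, 12} is 13.

13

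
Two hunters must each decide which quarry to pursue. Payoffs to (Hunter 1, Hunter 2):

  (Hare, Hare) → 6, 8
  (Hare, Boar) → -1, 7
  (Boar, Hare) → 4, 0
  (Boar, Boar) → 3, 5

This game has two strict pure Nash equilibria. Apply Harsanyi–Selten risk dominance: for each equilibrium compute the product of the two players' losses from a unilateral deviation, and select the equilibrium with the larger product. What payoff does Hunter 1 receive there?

At both Hare: Hunter 1 loses 6 − 4 = 2 by deviating; Hunter 2 loses 8 − 7 = 1. Product = 2·1 = 2.
At both Boar: Hunter 1 loses 3 − (-1) = 4 by deviating; Hunter 2 loses 5 − 0 = 5. Product = 4·5 = 20.
20 > 2, so both Boar is risk-dominant. Hunter 1's payoff there is 3.

3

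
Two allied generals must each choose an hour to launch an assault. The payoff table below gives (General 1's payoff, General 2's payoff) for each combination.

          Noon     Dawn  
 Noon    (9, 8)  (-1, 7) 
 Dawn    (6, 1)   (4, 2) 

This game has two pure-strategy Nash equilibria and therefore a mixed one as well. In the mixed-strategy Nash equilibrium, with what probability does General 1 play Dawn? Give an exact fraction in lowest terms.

General 1's mix p on Noon must make General 2 indifferent between Noon and Dawn.
General 2's payoff from Noon: 8p + 1(1−p). From Dawn: 7p + 2(1−p).
Set equal: 1p = 1(1−p) → p = 1/2.
Probability on Dawn is 1 − 1/2 = 1/2.

1/2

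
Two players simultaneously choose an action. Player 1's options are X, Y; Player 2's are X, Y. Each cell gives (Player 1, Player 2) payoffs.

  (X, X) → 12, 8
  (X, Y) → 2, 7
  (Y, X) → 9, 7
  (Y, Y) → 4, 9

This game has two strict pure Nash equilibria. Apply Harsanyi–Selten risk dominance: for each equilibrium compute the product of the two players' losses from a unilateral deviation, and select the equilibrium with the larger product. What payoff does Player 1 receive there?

At both X: Player 1 loses 12 − 9 = 3 by deviating; Player 2 loses 8 − 7 = 1. Product = 3·1 = 3.
At both Y: Player 1 loses 4 − 2 = 2 by deviating; Player 2 loses 9 − 7 = 2. Product = 2·2 = 4.
4 > 3, so both Y is risk-dominant. Player 1's payoff there is 4.

4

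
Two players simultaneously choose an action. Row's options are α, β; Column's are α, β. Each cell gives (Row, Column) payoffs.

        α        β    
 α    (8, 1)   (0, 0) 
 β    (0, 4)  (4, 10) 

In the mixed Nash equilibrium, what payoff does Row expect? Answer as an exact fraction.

Column mixes with probability q on α, chosen so Row is indifferent: 8q + 0(1−q) = 0q + 4(1−q) gives q = 1/3.
Row's expected payoff (from either row, since indifferent) is 8·1/3 + 0·2/3 = 8/3.

8/3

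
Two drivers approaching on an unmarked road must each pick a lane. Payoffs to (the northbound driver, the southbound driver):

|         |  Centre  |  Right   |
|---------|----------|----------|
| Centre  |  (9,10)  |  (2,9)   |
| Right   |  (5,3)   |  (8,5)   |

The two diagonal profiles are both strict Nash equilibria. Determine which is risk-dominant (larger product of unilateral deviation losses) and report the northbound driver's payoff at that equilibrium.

8

At both Centre: the northbound driver loses 9 − 5 = 4 by deviating; the southbound driver loses 10 − 9 = 1. Product = 4·1 = 4.
At both Right: the northbound driver loses 8 − 2 = 6 by deviating; the southbound driver loses 5 − 3 = 2. Product = 6·2 = 12.
12 > 4, so both Right is risk-dominant. The northbound driver's payoff there is 8.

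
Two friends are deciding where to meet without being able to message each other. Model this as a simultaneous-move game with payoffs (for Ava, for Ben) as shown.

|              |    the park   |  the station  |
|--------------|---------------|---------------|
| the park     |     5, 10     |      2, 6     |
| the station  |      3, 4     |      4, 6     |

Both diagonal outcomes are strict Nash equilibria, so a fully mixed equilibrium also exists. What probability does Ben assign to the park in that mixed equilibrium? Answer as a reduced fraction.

Ben's mix q on the park must make Ava indifferent between the park and the station.
Ava's payoff from the park: 5q + 2(1−q). From the station: 3q + 4(1−q).
Set equal: 2q = 2(1−q) → q = 2/4 = 1/2.

1/2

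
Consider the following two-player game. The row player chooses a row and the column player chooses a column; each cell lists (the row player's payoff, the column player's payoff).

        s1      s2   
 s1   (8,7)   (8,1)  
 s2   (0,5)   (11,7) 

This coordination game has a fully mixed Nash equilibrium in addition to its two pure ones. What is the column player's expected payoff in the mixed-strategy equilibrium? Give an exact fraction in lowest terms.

11/2

The row player mixes with probability p on s1, chosen so the column player is indifferent: 7p + 5(1−p) = 1p + 7(1−p) gives p = 1/4.
The column player's expected payoff is 7·1/4 + 5·3/4 = 11/2.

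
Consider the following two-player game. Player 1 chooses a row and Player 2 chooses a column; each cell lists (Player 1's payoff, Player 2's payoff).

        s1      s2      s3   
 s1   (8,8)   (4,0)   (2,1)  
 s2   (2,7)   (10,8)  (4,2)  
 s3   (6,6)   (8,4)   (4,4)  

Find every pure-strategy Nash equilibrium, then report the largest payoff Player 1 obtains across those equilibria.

Both s1 is a pure NE (Player 1: 8 ≥ 6; Player 2: 8 ≥ 1). Player 1 gets 8.
Both s2 is a pure NE (Player 1: 10 ≥ 8; Player 2: 8 ≥ 7). Player 1 gets 10.
Every other cell has a profitable deviation for at least one player. Highest of {8, 10} is 10.

10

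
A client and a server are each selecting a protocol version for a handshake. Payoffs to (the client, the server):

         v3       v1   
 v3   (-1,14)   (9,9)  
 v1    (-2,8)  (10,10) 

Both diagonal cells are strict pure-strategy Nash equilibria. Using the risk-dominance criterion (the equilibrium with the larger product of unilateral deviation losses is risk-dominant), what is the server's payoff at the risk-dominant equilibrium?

At both v3: the client loses -1 − (-2) = 1 by deviating; the server loses 14 − 9 = 5. Product = 1·5 = 5.
At both v1: the client loses 10 − 9 = 1 by deviating; the server loses 10 − 8 = 2. Product = 1·2 = 2.
5 > 2, so both v3 is risk-dominant. The server's payoff there is 14.

14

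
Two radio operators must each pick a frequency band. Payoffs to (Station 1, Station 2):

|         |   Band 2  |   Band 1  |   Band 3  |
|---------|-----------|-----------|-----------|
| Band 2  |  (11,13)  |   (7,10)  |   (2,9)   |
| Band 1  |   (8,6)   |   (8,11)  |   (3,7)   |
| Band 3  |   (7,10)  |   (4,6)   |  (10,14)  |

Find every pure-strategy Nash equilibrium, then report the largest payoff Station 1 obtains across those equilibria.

Both Band 2 is a pure NE (Station 1: 11 ≥ 8; Station 2: 13 ≥ 10). Station 1 gets 11.
Both Band 1 is a pure NE (Station 1: 8 ≥ 7; Station 2: 11 ≥ 7). Station 1 gets 8.
Both Band 3 is a pure NE (Station 1: 10 ≥ 3; Station 2: 14 ≥ 10). Station 1 gets 10.
Every other cell has a profitable deviation for at least one player. Highest of {11, 8, 10} is 11.

11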